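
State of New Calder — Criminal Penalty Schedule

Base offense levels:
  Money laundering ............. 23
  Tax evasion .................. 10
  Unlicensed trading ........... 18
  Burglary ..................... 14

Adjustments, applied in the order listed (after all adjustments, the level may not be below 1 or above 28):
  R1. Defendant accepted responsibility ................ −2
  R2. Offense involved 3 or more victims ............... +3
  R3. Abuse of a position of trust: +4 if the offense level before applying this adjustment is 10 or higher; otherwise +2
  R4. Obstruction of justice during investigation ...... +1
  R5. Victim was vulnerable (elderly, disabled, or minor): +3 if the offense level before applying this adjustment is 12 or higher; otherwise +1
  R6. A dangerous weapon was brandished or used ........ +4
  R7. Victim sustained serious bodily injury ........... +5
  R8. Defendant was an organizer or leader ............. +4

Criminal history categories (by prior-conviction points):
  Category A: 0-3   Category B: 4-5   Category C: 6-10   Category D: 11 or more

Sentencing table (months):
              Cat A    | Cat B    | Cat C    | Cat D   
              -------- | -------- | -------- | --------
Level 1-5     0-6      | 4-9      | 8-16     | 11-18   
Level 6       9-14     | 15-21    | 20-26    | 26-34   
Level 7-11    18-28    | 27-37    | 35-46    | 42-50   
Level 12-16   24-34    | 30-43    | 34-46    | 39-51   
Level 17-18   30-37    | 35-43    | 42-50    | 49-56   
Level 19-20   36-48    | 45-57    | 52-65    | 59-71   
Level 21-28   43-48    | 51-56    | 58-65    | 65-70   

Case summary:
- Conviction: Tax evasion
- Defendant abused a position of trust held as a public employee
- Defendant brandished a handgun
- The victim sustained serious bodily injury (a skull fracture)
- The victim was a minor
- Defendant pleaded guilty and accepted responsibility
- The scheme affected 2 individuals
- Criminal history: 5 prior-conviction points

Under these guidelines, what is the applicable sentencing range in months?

Base offense level for tax evasion: 10.
R1 applies: 10 − 2 = 8.
R3 applies (level before this adjustment is 8 < 10, so +2): 8 + 2 = 10.
R4 does not apply.
R5 applies (level before this adjustment is 10 < 12, so +1): 10 + 1 = 11.
R6 applies: 11 + 4 = 15.
R7 applies: 15 + 5 = 20.
Final offense level: 20.
Criminal history: 5 prior points → Category B (4-5).
Level 20 falls in the 19-20 band.
Grid: Level 19-20 × Category B = 45-57 months.

45-57 months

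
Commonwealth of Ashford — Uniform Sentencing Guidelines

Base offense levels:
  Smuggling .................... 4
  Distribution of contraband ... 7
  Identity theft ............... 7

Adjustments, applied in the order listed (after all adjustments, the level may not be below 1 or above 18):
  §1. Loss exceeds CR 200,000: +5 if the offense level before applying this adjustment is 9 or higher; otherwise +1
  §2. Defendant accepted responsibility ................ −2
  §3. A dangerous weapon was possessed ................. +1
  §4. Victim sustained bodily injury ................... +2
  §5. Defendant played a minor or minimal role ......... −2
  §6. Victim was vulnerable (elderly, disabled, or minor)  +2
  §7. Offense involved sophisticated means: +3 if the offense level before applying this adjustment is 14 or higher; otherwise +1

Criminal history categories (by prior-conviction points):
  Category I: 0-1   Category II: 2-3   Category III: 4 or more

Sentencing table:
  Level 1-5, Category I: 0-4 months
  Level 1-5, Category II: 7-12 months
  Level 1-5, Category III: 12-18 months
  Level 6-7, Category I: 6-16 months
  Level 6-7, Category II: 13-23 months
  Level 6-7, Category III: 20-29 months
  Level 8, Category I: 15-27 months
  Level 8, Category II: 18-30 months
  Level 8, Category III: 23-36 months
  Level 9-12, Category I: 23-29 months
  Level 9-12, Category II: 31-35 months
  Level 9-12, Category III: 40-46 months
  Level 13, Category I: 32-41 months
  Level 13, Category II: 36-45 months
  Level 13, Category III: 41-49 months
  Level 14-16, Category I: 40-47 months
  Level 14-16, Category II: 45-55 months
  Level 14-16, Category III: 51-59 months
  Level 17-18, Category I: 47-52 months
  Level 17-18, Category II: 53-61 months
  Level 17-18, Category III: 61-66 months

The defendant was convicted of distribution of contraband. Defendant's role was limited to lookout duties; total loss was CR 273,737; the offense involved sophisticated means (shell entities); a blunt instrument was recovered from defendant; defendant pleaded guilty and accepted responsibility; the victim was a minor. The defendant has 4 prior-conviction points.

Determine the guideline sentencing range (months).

Base offense level for distribution of contraband: 7.
§1 applies (level before this adjustment is 7 < 9, so +1): 7 + 1 = 8.
§2 applies: 8 − 2 = 6.
§3 applies: 6 + 1 = 7.
§4 does not apply.
§5 applies: 7 − 2 = 5.
§6 applies: 5 + 2 = 7.
§7 applies (level before this adjustment is 7 < 14, so +1): 7 + 1 = 8.
Final offense level: 8.
Criminal history: 4 prior points → Category III (4+).
Level 8 falls in the 8 band.
Grid: Level 8 × Category III = 23-36 months.

23-36 months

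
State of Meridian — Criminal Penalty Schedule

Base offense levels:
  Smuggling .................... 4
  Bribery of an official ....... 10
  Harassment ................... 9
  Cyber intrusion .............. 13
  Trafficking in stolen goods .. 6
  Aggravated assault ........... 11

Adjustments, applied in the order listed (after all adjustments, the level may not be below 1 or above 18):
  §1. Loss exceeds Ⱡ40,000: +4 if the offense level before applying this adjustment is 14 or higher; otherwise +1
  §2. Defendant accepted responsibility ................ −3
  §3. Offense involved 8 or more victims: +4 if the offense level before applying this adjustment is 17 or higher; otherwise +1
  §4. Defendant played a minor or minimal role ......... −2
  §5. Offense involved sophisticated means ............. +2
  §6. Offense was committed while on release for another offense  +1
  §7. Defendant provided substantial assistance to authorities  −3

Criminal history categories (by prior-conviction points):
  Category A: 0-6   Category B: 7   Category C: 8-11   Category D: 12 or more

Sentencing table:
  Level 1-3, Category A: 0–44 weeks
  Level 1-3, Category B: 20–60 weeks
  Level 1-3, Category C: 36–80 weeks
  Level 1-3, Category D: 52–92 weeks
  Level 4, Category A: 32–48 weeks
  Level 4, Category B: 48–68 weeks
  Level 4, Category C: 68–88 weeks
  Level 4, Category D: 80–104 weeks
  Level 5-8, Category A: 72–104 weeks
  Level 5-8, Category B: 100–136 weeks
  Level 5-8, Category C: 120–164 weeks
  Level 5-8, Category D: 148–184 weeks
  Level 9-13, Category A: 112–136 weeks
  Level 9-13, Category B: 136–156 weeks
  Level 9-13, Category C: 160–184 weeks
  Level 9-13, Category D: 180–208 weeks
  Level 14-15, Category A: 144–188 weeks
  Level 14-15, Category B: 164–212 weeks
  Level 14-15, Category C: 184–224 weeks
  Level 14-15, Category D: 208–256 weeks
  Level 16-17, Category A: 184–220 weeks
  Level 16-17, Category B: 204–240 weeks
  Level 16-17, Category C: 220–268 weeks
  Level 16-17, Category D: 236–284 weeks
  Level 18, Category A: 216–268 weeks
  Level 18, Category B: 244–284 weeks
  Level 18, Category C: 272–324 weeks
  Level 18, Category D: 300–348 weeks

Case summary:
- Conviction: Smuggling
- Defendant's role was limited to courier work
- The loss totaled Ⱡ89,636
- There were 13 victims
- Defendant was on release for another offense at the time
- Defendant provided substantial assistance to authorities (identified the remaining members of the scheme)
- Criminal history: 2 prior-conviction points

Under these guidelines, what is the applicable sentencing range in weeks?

0-44 weeks

Base offense level for smuggling: 4.
§1 applies (level before this adjustment is 4 < 14, so +1): 4 + 1 = 5.
§2 does not apply.
§3 applies (level before this adjustment is 5 < 17, so +1): 5 + 1 = 6.
§4 applies: 6 − 2 = 4.
§6 applies: 4 + 1 = 5.
§7 applies: 5 − 3 = 2.
Final offense level: 2.
Criminal history: 2 prior points → Category A (0-6).
Level 2 falls in the 1-3 band.
Grid: Level 1-3 × Category A = 0-44 weeks.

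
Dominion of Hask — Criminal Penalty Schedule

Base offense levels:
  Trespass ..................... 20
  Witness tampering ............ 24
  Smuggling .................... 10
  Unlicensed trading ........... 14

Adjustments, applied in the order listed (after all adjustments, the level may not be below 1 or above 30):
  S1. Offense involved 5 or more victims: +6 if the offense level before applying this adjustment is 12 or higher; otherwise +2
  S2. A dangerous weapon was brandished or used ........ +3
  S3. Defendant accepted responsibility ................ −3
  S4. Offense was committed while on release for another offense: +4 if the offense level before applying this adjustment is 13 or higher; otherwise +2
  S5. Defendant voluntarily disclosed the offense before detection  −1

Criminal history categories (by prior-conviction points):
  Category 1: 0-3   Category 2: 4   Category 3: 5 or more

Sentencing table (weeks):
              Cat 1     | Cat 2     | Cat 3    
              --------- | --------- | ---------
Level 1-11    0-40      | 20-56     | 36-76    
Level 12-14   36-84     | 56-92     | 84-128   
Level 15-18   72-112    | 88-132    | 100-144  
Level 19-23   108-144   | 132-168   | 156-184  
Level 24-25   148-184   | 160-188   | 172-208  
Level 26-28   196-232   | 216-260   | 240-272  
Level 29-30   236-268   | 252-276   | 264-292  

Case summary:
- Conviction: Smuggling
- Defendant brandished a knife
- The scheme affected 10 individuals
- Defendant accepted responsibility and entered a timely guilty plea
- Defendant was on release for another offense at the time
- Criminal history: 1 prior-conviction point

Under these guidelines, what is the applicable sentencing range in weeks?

Base offense level for smuggling: 10.
S1 applies (level before this adjustment is 10 < 12, so +2): 10 + 2 = 12.
S2 applies: 12 + 3 = 15.
S3 applies: 15 − 3 = 12.
S4 applies (level before this adjustment is 12 < 13, so +2): 12 + 2 = 14.
S5 does not apply.
Final offense level: 14.
Criminal history: 1 prior point → Category 1 (0-3).
Level 14 falls in the 12-14 band.
Grid: Level 12-14 × Category 1 = 36-84 weeks.

36-84 weeks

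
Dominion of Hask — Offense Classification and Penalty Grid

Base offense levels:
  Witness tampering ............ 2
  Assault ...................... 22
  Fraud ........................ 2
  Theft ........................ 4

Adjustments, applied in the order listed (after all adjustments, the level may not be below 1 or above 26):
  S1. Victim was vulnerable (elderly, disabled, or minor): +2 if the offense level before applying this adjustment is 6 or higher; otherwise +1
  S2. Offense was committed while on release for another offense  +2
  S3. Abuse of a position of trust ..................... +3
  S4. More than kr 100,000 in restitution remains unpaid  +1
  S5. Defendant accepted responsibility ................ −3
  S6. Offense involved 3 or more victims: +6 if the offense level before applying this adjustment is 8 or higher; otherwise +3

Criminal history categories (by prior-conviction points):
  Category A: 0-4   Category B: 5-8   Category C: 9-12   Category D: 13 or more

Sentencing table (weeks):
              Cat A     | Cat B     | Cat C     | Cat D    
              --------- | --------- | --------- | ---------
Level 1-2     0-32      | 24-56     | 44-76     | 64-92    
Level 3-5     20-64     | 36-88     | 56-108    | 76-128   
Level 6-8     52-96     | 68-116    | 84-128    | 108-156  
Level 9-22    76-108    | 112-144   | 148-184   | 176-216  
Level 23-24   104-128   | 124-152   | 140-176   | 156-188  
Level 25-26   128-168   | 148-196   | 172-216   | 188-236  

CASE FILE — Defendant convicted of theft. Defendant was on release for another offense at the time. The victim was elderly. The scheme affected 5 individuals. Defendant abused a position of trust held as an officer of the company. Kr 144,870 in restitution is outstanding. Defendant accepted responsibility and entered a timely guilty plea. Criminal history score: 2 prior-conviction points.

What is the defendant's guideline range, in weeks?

76-108 weeks

Base offense level for theft: 4.
S1 applies (level before this adjustment is 4 < 6, so +1): 4 + 1 = 5.
S2 applies: 5 + 2 = 7.
S3 applies: 7 + 3 = 10.
S4 applies: 10 + 1 = 11.
S5 applies: 11 − 3 = 8.
S6 applies (level before this adjustment is 8 ≥ 8, so +6): 8 + 6 = 14.
Final offense level: 14.
Criminal history: 2 prior points → Category A (0-4).
Level 14 falls in the 9-22 band.
Grid: Level 9-22 × Category A = 76-108 weeks.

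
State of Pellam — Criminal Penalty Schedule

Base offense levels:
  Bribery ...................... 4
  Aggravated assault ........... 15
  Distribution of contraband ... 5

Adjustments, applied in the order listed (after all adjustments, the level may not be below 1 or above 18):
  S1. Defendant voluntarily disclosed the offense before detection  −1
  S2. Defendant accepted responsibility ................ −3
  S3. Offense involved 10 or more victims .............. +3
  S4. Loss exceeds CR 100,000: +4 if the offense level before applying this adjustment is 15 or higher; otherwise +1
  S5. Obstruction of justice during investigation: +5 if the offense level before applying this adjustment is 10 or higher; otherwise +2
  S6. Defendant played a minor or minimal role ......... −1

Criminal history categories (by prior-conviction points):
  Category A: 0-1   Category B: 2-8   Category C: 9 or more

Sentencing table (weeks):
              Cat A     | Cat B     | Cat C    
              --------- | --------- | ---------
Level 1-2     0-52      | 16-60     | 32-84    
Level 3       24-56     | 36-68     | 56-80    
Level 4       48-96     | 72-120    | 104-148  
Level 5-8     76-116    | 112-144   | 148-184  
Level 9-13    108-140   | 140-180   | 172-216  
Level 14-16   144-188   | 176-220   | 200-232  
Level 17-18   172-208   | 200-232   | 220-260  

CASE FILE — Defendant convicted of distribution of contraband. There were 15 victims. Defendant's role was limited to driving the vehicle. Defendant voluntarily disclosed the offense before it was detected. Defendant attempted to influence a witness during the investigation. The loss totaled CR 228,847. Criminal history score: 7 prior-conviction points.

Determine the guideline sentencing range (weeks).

Base offense level for distribution of contraband: 5.
S1 applies: 5 − 1 = 4.
S3 applies: 4 + 3 = 7.
S4 applies (level before this adjustment is 7 < 15, so +1): 7 + 1 = 8.
S5 applies (level before this adjustment is 8 < 10, so +2): 8 + 2 = 10.
S6 applies: 10 − 1 = 9.
Final offense level: 9.
Criminal history: 7 prior points → Category B (2-8).
Level 9 falls in the 9-13 band.
Grid: Level 9-13 × Category B = 140-180 weeks.

140-180 weeks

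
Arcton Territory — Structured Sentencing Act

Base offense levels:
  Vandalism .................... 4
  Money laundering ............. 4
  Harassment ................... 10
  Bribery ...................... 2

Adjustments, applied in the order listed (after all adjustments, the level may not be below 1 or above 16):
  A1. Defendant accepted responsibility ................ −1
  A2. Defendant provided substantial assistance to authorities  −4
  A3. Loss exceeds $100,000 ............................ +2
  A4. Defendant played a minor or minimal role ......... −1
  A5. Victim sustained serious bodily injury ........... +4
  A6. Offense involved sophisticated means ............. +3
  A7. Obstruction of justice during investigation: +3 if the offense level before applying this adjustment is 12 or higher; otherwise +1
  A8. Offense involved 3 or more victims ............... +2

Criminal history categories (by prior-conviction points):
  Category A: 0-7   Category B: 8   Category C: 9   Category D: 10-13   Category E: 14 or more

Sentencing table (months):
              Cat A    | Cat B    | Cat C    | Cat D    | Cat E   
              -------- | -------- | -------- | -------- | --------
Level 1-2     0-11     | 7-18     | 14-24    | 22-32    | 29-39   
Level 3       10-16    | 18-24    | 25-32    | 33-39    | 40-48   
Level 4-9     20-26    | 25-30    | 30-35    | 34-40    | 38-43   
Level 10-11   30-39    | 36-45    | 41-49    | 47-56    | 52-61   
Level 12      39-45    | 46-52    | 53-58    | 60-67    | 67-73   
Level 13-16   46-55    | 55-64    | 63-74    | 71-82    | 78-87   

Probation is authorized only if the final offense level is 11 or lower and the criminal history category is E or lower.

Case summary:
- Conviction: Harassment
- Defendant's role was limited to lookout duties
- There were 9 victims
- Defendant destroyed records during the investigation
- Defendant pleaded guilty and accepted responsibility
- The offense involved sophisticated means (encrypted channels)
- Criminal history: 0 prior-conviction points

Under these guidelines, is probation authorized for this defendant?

Base offense level for harassment: 10.
A1 applies: 10 − 1 = 9.
A2 does not apply.
A4 applies: 9 − 1 = 8.
A6 applies: 8 + 3 = 11.
A7 applies (level before this adjustment is 11 < 12, so +1): 11 + 1 = 12.
A8 applies: 12 + 2 = 14.
Final offense level: 14.
Criminal history: 0 prior points → Category A (0-7).
Level 14 falls in the 13-16 band.
Grid: Level 13-16 × Category A = 46-55 months.
Probation check: level 14 > 11 and category A ≤ E → not eligible.

No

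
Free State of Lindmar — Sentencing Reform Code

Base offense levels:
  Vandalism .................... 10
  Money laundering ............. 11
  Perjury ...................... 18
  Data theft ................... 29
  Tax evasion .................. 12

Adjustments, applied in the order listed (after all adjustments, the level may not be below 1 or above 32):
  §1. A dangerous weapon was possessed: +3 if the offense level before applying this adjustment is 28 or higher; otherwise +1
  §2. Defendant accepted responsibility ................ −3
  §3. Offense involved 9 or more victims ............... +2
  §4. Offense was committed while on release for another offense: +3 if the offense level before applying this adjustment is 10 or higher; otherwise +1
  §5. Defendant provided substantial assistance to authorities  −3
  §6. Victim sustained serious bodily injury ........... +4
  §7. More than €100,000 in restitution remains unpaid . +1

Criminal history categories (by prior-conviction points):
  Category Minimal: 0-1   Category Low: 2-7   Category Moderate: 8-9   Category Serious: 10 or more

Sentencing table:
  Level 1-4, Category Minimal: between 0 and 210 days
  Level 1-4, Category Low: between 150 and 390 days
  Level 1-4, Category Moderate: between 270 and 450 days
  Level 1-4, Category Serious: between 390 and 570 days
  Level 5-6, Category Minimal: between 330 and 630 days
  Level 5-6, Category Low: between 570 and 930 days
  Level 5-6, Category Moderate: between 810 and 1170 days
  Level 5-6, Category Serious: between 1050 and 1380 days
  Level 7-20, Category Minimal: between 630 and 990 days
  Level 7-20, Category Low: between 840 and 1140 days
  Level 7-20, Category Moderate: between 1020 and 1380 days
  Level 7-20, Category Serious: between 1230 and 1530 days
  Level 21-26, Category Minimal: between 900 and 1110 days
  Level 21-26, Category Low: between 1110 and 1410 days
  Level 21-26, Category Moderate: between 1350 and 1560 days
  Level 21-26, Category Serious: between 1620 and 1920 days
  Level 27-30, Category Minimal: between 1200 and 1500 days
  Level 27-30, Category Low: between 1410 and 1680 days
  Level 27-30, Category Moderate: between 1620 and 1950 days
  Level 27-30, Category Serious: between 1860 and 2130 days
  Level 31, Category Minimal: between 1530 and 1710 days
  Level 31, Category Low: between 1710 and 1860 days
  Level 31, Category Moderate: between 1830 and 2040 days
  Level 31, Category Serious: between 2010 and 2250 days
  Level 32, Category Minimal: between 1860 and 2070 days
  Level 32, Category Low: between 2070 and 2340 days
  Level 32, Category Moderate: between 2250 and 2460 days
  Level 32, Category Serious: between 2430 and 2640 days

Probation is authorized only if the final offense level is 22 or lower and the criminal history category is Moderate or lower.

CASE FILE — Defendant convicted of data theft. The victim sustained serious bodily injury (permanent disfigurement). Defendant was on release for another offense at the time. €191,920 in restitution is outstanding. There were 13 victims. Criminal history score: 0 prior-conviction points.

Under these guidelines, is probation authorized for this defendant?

No

Base offense level for data theft: 29.
§2 does not apply.
§3 applies: 29 + 2 = 31.
§4 applies (level before this adjustment is 31 ≥ 10, so +3): 31 + 3 = 34.
§6 applies: 34 + 4 = 38.
§7 applies: 38 + 1 = 39.
Level 39 exceeds the maximum of 32; capped at 32.
Final offense level: 32.
Criminal history: 0 prior points → Category Minimal (0-1).
Level 32 falls in the 32 band.
Grid: Level 32 × Category Minimal = 1860-2070 days.
Probation check: level 32 > 22 and category Minimal ≤ Moderate → not eligible.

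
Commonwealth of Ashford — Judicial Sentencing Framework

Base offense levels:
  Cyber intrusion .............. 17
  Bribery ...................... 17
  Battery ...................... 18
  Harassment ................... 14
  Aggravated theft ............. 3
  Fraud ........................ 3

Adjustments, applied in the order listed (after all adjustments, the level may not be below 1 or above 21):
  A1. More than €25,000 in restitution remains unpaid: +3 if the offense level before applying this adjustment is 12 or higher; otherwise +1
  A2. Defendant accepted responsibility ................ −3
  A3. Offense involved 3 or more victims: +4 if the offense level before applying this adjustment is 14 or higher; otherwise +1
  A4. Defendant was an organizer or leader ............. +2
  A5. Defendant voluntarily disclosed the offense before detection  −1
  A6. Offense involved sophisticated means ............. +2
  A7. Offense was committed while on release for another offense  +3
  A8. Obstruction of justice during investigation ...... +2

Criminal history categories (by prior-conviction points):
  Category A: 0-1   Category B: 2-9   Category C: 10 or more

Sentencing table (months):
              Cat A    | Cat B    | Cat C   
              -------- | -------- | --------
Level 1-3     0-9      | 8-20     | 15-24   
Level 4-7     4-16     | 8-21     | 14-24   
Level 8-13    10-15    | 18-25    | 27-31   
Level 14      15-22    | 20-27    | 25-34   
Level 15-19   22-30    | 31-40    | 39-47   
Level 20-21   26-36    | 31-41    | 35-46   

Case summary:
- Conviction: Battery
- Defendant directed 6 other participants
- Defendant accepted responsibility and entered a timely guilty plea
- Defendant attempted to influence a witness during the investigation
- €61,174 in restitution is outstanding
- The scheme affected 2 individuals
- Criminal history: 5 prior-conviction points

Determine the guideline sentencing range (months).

31-41 months

Base offense level for battery: 18.
A1 applies (level before this adjustment is 18 ≥ 12, so +3): 18 + 3 = 21.
A2 applies: 21 − 3 = 18.
A3 does not apply.
A4 applies: 18 + 2 = 20.
A6 does not apply.
A8 applies: 20 + 2 = 22.
Level 22 exceeds the maximum of 21; capped at 21.
Final offense level: 21.
Criminal history: 5 prior points → Category B (2-9).
Level 21 falls in the 20-21 band.
Grid: Level 20-21 × Category B = 31-41 months.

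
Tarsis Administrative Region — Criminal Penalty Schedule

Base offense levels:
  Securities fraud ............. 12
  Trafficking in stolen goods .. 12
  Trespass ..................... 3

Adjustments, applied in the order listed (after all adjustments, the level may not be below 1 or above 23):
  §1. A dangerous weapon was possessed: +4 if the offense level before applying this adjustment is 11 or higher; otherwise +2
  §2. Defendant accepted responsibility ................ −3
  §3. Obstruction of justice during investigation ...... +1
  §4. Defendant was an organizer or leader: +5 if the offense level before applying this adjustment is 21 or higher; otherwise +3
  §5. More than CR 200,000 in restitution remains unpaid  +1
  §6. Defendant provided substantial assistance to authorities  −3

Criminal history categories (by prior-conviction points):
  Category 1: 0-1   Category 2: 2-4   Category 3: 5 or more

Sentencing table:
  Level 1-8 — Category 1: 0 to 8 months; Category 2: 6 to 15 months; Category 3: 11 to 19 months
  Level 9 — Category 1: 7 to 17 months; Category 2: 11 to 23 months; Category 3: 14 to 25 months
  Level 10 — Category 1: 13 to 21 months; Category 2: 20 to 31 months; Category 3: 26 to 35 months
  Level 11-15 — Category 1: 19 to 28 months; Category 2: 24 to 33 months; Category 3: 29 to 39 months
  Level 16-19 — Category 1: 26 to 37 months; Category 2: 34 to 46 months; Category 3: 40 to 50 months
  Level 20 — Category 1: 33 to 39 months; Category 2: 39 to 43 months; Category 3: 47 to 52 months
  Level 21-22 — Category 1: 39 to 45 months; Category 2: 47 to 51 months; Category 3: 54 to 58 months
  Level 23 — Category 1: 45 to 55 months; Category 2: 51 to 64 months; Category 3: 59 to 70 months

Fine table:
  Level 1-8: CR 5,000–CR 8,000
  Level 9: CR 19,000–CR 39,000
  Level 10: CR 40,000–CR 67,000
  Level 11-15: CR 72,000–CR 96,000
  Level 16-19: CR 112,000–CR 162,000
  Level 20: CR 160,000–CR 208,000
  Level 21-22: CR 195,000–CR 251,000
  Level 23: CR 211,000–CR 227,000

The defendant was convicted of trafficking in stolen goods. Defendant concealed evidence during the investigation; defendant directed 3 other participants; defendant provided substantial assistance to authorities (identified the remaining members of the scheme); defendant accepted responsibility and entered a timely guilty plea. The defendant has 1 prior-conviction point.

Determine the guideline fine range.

Base offense level for trafficking in stolen goods: 12.
§1 does not apply.
§2 applies: 12 − 3 = 9.
§3 applies: 9 + 1 = 10.
§4 applies (level before this adjustment is 10 < 21, so +3): 10 + 3 = 13.
§6 applies: 13 − 3 = 10.
Final offense level: 10.
Level 10 falls in the 10 band.
Fine table: Level 10 → CR 40,000–CR 67,000.

CR 40,000–CR 67,000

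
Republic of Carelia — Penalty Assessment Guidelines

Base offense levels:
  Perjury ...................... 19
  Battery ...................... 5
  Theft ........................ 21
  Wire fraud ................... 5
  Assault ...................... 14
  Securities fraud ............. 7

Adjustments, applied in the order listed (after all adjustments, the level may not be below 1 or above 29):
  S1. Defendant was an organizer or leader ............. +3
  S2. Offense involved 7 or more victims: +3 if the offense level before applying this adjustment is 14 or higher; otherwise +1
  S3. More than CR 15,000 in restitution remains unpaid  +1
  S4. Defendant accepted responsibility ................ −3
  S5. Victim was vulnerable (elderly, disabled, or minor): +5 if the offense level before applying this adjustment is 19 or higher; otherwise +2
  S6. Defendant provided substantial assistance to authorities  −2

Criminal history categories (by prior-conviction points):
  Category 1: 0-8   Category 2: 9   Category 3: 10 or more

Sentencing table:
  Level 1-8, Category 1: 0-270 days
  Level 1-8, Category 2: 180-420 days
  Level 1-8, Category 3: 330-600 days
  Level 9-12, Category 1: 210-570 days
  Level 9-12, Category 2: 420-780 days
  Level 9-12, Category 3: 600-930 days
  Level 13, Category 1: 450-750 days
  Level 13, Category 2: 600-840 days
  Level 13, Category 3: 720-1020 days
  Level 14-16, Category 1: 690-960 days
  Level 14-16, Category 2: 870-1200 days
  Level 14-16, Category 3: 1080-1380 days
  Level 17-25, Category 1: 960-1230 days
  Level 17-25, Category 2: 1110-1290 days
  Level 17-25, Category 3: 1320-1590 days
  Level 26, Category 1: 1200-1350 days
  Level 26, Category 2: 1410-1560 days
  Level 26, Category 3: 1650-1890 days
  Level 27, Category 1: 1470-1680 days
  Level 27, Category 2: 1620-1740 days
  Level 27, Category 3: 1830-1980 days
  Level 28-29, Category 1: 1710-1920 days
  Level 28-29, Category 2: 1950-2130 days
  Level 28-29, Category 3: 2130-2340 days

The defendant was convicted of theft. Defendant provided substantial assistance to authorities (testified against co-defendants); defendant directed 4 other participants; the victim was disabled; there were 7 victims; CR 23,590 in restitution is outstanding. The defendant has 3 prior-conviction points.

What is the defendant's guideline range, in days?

1710-1920 days

Base offense level for theft: 21.
S1 applies: 21 + 3 = 24.
S2 applies (level before this adjustment is 24 ≥ 14, so +3): 24 + 3 = 27.
S3 applies: 27 + 1 = 28.
S4 does not apply.
S5 applies (level before this adjustment is 28 ≥ 19, so +5): 28 + 5 = 33.
S6 applies: 33 − 2 = 31.
Level 31 exceeds the maximum of 29; capped at 29.
Final offense level: 29.
Criminal history: 3 prior points → Category 1 (0-8).
Level 29 falls in the 28-29 band.
Grid: Level 28-29 × Category 1 = 1710-1920 days.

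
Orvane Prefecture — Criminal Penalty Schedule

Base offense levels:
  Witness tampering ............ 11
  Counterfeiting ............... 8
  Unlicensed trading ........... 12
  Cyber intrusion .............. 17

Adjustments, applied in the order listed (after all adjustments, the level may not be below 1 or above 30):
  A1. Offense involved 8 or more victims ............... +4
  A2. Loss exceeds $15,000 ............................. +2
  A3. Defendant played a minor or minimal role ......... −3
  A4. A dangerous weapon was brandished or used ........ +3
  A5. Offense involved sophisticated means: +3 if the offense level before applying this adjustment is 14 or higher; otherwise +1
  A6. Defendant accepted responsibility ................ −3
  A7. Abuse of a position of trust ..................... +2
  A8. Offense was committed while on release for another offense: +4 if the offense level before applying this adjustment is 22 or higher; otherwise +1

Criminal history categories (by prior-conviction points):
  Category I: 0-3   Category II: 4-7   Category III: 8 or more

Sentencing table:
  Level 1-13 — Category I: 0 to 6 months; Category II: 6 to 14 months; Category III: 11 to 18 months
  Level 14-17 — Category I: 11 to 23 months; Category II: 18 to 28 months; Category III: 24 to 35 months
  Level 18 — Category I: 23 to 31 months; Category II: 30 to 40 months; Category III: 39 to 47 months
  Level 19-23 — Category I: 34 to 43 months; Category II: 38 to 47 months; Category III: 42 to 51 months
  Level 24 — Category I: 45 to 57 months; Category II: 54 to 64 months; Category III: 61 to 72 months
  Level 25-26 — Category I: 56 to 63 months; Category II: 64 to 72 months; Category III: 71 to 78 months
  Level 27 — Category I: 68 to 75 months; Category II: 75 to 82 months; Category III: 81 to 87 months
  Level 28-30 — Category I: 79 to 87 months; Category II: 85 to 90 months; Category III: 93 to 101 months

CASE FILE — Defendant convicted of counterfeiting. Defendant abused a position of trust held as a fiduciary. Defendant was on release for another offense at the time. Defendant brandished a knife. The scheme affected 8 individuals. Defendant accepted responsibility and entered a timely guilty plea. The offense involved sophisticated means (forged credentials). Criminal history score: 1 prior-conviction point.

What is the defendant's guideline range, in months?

Base offense level for counterfeiting: 8.
A1 applies: 8 + 4 = 12.
A3 does not apply.
A4 applies: 12 + 3 = 15.
A5 applies (level before this adjustment is 15 ≥ 14, so +3): 15 + 3 = 18.
A6 applies: 18 − 3 = 15.
A7 applies: 15 + 2 = 17.
A8 applies (level before this adjustment is 17 < 22, so +1): 17 + 1 = 18.
Final offense level: 18.
Criminal history: 1 prior point → Category I (0-3).
Level 18 falls in the 18 band.
Grid: Level 18 × Category I = 23-31 months.

23-31 months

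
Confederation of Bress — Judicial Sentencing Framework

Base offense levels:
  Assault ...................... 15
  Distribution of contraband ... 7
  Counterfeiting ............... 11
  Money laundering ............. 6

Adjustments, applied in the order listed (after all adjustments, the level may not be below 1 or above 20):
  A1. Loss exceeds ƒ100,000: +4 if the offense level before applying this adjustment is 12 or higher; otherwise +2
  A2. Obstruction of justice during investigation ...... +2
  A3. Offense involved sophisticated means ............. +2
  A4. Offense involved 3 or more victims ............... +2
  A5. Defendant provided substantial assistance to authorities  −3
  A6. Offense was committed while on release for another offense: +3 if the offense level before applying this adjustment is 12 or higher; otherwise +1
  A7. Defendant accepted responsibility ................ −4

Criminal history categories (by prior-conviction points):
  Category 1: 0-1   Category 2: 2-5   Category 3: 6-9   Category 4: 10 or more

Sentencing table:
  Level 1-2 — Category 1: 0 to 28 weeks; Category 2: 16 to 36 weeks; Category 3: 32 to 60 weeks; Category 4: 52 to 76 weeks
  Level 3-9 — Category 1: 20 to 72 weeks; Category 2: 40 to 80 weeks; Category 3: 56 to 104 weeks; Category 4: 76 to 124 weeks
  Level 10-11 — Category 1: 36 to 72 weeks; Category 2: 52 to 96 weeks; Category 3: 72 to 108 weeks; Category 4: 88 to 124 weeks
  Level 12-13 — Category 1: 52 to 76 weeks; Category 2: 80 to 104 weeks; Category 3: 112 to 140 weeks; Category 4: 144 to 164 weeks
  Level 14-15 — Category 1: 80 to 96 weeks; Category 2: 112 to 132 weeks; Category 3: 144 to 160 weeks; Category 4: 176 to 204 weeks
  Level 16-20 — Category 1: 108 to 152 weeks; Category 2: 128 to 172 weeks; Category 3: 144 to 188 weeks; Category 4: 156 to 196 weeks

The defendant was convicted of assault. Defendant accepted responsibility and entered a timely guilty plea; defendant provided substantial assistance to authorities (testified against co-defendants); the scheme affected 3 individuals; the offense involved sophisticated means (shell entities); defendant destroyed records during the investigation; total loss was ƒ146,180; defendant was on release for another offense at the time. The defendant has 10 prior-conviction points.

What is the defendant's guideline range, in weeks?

Base offense level for assault: 15.
A1 applies (level before this adjustment is 15 ≥ 12, so +4): 15 + 4 = 19.
A2 applies: 19 + 2 = 21.
A3 applies: 21 + 2 = 23.
A4 applies: 23 + 2 = 25.
A5 applies: 25 − 3 = 22.
A6 applies (level before this adjustment is 22 ≥ 12, so +3): 22 + 3 = 25.
A7 applies: 25 − 4 = 21.
Level 21 exceeds the maximum of 20; capped at 20.
Final offense level: 20.
Criminal history: 10 prior points → Category 4 (10+).
Level 20 falls in the 16-20 band.
Grid: Level 16-20 × Category 4 = 156-196 weeks.

156-196 weeks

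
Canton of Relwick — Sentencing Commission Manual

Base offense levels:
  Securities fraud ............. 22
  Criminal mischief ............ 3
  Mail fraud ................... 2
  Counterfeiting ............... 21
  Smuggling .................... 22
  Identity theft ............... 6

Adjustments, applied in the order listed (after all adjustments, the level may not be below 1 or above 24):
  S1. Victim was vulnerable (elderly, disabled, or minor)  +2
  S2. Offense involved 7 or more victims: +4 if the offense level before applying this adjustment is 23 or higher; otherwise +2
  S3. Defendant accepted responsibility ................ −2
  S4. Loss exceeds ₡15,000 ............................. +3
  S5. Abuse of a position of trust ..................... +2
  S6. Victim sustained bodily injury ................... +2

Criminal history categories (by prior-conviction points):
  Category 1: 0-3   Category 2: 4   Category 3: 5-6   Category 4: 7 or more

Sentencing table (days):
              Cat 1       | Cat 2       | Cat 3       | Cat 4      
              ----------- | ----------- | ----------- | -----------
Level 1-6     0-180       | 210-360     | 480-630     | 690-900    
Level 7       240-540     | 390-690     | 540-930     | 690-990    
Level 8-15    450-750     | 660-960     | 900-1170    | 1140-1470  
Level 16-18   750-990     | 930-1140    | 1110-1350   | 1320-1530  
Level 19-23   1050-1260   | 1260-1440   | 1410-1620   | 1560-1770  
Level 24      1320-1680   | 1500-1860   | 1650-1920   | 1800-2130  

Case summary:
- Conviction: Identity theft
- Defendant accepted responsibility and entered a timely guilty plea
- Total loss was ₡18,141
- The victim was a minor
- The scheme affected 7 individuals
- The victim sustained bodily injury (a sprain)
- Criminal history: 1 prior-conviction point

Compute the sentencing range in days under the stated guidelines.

450-750 days

Base offense level for identity theft: 6.
S1 applies: 6 + 2 = 8.
S2 applies (level before this adjustment is 8 < 23, so +2): 8 + 2 = 10.
S3 applies: 10 − 2 = 8.
S4 applies: 8 + 3 = 11.
S5 does not apply.
S6 applies: 11 + 2 = 13.
Final offense level: 13.
Criminal history: 1 prior point → Category 1 (0-3).
Level 13 falls in the 8-15 band.
Grid: Level 8-15 × Category 1 = 450-750 days.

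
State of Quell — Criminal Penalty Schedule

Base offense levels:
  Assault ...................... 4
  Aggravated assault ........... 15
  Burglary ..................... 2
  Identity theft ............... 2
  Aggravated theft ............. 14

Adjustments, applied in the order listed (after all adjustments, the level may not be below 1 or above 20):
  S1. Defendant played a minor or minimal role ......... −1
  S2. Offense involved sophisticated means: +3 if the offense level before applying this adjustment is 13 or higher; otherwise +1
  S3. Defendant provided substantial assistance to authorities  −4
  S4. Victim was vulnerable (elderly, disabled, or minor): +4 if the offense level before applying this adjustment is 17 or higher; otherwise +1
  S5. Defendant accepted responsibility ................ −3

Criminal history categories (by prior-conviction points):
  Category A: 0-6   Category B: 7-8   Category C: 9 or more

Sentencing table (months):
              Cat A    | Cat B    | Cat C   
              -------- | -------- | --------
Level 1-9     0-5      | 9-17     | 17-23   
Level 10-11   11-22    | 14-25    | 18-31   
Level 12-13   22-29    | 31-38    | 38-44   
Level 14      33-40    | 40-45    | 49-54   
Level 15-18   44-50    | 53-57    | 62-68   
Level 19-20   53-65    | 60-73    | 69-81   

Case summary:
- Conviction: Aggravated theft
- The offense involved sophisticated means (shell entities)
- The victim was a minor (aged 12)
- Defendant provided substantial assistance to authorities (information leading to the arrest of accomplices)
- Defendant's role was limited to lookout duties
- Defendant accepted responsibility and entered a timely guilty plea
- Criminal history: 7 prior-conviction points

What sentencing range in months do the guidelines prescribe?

14-25 months

Base offense level for aggravated theft: 14.
S1 applies: 14 − 1 = 13.
S2 applies (level before this adjustment is 13 ≥ 13, so +3): 13 + 3 = 16.
S3 applies: 16 − 4 = 12.
S4 applies (level before this adjustment is 12 < 17, so +1): 12 + 1 = 13.
S5 applies: 13 − 3 = 10.
Final offense level: 10.
Criminal history: 7 prior points → Category B (7-8).
Level 10 falls in the 10-11 band.
Grid: Level 10-11 × Category B = 14-25 months.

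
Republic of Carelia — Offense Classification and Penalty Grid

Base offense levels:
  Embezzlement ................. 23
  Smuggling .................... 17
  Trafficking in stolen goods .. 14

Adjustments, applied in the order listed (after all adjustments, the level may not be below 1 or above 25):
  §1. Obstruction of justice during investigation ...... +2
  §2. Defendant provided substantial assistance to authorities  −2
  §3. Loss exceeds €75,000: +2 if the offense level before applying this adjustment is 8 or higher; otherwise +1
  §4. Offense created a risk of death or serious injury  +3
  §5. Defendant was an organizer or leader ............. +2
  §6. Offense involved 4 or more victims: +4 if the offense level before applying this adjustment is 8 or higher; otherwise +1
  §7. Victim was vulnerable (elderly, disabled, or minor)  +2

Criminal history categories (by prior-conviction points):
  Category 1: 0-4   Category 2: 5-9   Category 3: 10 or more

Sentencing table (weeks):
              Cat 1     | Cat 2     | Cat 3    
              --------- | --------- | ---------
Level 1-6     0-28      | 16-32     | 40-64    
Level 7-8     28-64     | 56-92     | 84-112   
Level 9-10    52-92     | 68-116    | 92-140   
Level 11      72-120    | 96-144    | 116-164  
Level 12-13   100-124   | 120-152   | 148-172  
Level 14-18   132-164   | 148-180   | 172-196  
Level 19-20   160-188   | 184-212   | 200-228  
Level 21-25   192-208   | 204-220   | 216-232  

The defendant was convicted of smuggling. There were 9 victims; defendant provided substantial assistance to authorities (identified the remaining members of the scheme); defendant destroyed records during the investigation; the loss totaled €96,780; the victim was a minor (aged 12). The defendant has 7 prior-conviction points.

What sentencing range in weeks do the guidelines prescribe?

Base offense level for smuggling: 17.
§1 applies: 17 + 2 = 19.
§2 applies: 19 − 2 = 17.
§3 applies (level before this adjustment is 17 ≥ 8, so +2): 17 + 2 = 19.
§4 does not apply.
§5 does not apply.
§6 applies (level before this adjustment is 19 ≥ 8, so +4): 19 + 4 = 23.
§7 applies: 23 + 2 = 25.
Final offense level: 25.
Criminal history: 7 prior points → Category 2 (5-9).
Level 25 falls in the 21-25 band.
Grid: Level 21-25 × Category 2 = 204-220 weeks.

204-220 weeks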